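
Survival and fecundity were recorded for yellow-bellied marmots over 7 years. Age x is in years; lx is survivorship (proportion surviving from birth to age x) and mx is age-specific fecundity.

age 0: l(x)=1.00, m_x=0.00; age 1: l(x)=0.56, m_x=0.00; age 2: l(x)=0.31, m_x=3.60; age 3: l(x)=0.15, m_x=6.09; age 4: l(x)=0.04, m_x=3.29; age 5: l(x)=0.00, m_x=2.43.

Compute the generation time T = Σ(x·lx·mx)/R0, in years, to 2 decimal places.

2.54

lx·mx: 0, 0, 1.116, 0.9135, 0.1316, 0 → R0 = 2.1611
x·lx·mx: 0, 0, 2.232, 2.7405, 0.5264, 0 → Σ = 5.4989
T = 5.4989 / 2.1611 = 2.544491… → 2.54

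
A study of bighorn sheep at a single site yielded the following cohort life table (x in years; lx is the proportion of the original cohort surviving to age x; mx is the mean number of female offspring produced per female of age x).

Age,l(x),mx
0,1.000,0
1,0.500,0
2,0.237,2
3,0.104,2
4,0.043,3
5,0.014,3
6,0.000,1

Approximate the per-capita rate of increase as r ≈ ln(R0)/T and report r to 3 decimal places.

R0 = Σ lx·mx = 0 + 0 + 0.474 + 0.208 + 0.129 + 0.042 + 0 = 0.853
Σ x·lx·mx = 2.298; T = 2.298/0.853 = 2.69402…
r ≈ ln(R0)/T = ln(0.853)/2.69402… = -0.05902… → -0.059

-0.059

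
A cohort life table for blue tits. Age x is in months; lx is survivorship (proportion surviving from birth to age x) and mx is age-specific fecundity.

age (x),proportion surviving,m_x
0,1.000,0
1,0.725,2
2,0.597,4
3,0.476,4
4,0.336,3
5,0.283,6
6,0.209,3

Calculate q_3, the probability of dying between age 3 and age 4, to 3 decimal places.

0.294

q_3 = (l_3 − l_4) / l_3 = (0.476 − 0.336) / 0.476
     = 0.14 / 0.476 = 0.294118… → 0.294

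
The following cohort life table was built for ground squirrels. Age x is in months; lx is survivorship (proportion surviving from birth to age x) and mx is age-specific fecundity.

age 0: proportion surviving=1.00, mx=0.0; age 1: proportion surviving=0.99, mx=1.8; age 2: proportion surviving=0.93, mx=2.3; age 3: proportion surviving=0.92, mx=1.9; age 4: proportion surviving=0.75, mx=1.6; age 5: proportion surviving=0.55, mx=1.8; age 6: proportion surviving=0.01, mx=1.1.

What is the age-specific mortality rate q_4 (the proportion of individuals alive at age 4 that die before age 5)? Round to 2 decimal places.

q_4 = (l_4 − l_5) / l_4 = (0.75 − 0.55) / 0.75
     = 0.2 / 0.75 = 0.266667… → 0.27

0.27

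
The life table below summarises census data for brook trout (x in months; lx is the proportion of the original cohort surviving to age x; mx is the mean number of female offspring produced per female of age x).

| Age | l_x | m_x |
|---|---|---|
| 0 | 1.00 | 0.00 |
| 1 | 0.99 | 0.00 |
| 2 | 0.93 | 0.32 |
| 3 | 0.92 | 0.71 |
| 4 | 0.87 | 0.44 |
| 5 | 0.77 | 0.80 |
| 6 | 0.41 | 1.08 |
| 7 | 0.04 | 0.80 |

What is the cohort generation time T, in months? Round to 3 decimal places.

4.144

lx·mx: 0, 0, 0.2976, 0.6532, 0.3828, 0.616, 0.4428, 0.032 → R0 = 2.4244
x·lx·mx: 0, 0, 0.5952, 1.9596, 1.5312, 3.08, 2.6568, 0.224 → Σ = 10.0468
T = 10.0468 / 2.4244 = 4.144036… → 4.144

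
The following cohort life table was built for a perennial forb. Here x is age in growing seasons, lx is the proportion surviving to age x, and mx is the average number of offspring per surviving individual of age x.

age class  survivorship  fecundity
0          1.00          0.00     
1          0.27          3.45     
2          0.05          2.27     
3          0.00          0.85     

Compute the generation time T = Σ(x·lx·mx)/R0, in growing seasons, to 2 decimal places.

1.11

lx·mx: 0, 0.9315, 0.1135, 0 → R0 = 1.045
x·lx·mx: 0, 0.9315, 0.227, 0 → Σ = 1.1585
T = 1.1585 / 1.045 = 1.108612… → 1.11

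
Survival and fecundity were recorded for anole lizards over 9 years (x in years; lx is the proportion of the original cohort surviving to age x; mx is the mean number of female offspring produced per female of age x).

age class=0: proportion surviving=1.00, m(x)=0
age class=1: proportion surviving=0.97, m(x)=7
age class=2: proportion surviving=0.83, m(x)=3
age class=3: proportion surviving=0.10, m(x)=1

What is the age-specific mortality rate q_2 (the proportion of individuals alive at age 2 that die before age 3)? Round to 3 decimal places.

0.880

q_2 = (l_2 − l_3) / l_2 = (0.83 − 0.1) / 0.83
     = 0.73 / 0.83 = 0.879518… → 0.880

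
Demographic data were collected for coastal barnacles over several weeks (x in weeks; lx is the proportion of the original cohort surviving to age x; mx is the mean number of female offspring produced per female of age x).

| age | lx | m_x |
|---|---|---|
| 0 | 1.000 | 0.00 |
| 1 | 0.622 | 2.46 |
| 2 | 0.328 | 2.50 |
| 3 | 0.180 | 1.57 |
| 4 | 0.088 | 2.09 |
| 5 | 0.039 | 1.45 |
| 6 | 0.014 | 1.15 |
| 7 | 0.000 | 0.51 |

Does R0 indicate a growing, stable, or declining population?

R0 = Σ lx·mx = 0 + 1.53012 + 0.82 + 0.2826 + 0.18392 + 0.05655 + 0.0161 + 0 = 2.88929
R0 > 1, so the population is growing.

growing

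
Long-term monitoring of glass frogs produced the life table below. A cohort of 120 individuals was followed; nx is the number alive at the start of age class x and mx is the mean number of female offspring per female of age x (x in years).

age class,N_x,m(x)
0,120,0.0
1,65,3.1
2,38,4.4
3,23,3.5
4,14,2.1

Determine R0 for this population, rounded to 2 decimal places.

3.99

lx = nx/n0 = nx/120: 1, 0.54167…, 0.31667…, 0.19167…, 0.11667…
lx·mx by age: 0, 1.679167…, 1.393333…, 0.670833…, 0.245…
R0 = Σ lx·mx = 3.988333… → 3.99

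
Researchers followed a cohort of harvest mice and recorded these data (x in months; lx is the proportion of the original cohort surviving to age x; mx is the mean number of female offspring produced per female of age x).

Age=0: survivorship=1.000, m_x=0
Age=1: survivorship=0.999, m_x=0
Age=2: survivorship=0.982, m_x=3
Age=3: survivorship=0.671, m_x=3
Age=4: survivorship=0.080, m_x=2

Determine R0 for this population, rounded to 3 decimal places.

lx·mx by age: 0, 0, 2.946, 2.013, 0.16
R0 = Σ lx·mx = 5.119 → 5.119

5.119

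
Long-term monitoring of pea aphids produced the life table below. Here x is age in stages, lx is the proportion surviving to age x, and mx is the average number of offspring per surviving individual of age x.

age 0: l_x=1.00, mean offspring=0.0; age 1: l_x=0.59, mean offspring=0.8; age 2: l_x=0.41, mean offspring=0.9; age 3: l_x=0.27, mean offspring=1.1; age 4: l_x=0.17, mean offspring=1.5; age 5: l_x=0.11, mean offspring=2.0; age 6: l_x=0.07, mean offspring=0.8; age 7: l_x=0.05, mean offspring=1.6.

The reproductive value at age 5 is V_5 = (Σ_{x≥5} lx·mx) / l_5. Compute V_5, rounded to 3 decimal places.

lx·mx for x ≥ 5: 0.22, 0.056, 0.08 → sum = 0.356
V_5 = 0.356 / l_5 = 0.356 / 0.11 = 3.236364… → 3.236

3.236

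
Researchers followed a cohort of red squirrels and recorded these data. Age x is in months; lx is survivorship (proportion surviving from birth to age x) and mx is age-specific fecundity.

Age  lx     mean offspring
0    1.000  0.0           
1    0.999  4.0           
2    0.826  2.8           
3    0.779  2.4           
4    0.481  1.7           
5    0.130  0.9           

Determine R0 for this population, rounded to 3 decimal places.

lx·mx by age: 0, 3.996, 2.3128, 1.8696, 0.8177, 0.117
R0 = Σ lx·mx = 9.1131 → 9.113

9.113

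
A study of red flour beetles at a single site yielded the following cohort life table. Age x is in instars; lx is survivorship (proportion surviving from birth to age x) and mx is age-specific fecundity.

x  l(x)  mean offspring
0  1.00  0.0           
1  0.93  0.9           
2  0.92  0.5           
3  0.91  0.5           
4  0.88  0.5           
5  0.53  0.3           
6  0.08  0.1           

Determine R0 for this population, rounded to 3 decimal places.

lx·mx by age: 0, 0.837, 0.46, 0.455, 0.44, 0.159, 0.008
R0 = Σ lx·mx = 2.359 → 2.359

2.359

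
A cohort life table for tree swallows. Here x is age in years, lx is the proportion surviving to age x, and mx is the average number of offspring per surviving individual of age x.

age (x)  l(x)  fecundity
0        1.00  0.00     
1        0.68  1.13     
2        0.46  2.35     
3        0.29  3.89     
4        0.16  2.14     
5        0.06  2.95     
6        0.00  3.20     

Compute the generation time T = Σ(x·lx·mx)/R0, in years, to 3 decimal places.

lx·mx: 0, 0.7684, 1.081, 1.1281, 0.3424, 0.177, 0 → R0 = 3.4969
x·lx·mx: 0, 0.7684, 2.162, 3.3843, 1.3696, 0.885, 0 → Σ = 8.5693
T = 8.5693 / 3.4969 = 2.450542… → 2.451

2.451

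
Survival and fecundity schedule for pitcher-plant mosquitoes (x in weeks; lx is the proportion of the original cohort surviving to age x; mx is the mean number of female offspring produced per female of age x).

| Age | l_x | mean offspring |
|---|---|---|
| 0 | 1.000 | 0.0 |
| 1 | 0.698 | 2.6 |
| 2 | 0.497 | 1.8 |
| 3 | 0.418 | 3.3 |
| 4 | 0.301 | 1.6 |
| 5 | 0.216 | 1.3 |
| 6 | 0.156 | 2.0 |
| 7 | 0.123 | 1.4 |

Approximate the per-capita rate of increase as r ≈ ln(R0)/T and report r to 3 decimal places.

0.631

R0 = Σ lx·mx = 0 + 1.8148 + 0.8946 + 1.3794 + 0.4816 + 0.2808 + 0.312 + 0.1722 = 5.3354
Σ x·lx·mx = 14.15; T = 14.15/5.3354 = 2.6521…
r ≈ ln(R0)/T = ln(5.3354)/2.6521… = 0.63134… → 0.631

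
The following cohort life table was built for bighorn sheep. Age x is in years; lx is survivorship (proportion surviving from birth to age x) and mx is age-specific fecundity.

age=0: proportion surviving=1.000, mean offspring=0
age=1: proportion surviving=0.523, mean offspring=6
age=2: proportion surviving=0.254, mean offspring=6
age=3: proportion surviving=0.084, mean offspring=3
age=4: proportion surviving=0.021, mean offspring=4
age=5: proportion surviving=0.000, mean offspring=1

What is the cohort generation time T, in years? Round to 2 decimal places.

lx·mx: 0, 3.138, 1.524, 0.252, 0.084, 0 → R0 = 4.998
x·lx·mx: 0, 3.138, 3.048, 0.756, 0.336, 0 → Σ = 7.278
T = 7.278 / 4.998 = 1.456182… → 1.46

1.46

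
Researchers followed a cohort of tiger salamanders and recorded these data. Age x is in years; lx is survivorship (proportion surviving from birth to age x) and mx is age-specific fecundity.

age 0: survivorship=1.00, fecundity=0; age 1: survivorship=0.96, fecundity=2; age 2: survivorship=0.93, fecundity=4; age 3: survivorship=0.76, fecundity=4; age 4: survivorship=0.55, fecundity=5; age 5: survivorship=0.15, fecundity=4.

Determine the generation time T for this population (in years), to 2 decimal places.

lx·mx: 0, 1.92, 3.72, 3.04, 2.75, 0.6 → R0 = 12.03
x·lx·mx: 0, 1.92, 7.44, 9.12, 11, 3 → Σ = 32.48
T = 32.48 / 12.03 = 2.699917… → 2.70

2.70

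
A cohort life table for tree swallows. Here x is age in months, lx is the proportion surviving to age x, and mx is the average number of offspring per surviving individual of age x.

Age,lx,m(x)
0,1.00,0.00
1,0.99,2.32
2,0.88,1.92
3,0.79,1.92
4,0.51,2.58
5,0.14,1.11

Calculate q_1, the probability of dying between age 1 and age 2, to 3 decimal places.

0.111

q_1 = (l_1 − l_2) / l_1 = (0.99 − 0.88) / 0.99
     = 0.11 / 0.99 = 0.111111… → 0.111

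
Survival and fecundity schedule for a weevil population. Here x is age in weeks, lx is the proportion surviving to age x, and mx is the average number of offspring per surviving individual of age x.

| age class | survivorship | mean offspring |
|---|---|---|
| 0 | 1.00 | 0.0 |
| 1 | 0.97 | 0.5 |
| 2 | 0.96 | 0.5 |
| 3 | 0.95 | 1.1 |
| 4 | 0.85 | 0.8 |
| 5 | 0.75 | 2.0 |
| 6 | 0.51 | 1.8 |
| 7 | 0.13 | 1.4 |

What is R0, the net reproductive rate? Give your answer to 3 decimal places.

5.290

lx·mx by age: 0, 0.485, 0.48, 1.045, 0.68, 1.5, 0.918, 0.182
R0 = Σ lx·mx = 5.29 → 5.290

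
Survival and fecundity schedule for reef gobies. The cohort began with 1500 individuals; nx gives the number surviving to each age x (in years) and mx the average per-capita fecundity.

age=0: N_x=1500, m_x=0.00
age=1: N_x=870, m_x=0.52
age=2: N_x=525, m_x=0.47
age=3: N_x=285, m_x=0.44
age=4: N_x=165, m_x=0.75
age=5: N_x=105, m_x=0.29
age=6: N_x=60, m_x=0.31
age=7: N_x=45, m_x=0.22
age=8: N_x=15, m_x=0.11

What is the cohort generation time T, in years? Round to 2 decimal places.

2.14

lx = nx/n0 = nx/1500: 1, 0.58, 0.35, 0.19, 0.11, 0.07, 0.04, 0.03, 0.01
lx·mx: 0, 0.3016, 0.1645, 0.0836, 0.0825, 0.0203, 0.0124, 0.0066, 0.0011 → R0 = 0.6726
x·lx·mx: 0, 0.3016, 0.329, 0.2508, 0.33, 0.1015, 0.0744, 0.0462, 0.0088 → Σ = 1.4423
T = 1.4423 / 0.6726 = 2.144365… → 2.14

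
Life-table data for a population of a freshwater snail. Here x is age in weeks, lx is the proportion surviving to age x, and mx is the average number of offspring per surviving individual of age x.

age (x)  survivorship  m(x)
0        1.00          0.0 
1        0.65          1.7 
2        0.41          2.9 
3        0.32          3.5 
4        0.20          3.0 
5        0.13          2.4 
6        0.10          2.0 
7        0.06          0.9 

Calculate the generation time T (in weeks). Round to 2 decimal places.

lx·mx: 0, 1.105, 1.189, 1.12, 0.6, 0.312, 0.2, 0.054 → R0 = 4.58
x·lx·mx: 0, 1.105, 2.378, 3.36, 2.4, 1.56, 1.2, 0.378 → Σ = 12.381
T = 12.381 / 4.58 = 2.703275… → 2.70

2.70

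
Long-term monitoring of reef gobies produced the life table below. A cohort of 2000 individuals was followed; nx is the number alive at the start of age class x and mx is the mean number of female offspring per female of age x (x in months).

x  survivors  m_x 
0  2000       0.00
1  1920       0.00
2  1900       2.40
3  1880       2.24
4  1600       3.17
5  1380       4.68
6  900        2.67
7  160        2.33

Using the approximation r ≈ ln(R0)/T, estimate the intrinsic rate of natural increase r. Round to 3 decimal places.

0.618

lx = nx/n0 = nx/2000: 1, 0.96, 0.95, 0.94, 0.8, 0.69, 0.45, 0.08
R0 = Σ lx·mx = 0 + 0 + 2.28 + 2.1056 + 2.536 + 3.2292 + 1.2015 + 0.1864 = 11.5387
Σ x·lx·mx = 45.6806; T = 45.6806/11.5387 = 3.9589…
r ≈ ln(R0)/T = ln(11.5387)/3.9589… = 0.61777… → 0.618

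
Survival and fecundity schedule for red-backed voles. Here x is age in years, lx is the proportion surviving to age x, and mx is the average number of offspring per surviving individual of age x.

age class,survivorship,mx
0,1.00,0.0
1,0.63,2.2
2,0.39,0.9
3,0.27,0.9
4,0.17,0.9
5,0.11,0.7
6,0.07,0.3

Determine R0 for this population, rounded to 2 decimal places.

2.23

lx·mx by age: 0, 1.386, 0.351, 0.243, 0.153, 0.077, 0.021
R0 = Σ lx·mx = 2.231 → 2.23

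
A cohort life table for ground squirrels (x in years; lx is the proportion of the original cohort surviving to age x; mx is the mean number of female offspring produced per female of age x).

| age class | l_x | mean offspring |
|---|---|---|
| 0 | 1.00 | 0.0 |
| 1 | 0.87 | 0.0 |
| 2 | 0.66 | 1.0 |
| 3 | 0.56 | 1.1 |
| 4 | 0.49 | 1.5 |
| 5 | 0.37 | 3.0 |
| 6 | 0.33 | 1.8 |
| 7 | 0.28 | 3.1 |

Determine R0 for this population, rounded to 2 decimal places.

4.58

lx·mx by age: 0, 0, 0.66, 0.616, 0.735, 1.11, 0.594, 0.868
R0 = Σ lx·mx = 4.583 → 4.58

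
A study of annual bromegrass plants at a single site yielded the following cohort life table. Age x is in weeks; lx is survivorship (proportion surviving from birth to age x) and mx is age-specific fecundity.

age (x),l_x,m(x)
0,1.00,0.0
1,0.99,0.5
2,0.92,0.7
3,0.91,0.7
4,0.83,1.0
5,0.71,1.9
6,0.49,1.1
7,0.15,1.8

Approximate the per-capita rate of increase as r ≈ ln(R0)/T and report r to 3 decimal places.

R0 = Σ lx·mx = 0 + 0.495 + 0.644 + 0.637 + 0.83 + 1.349 + 0.539 + 0.27 = 4.764
Σ x·lx·mx = 18.883; T = 18.883/4.764 = 3.96369…
r ≈ ln(R0)/T = ln(4.764)/3.96369… = 0.39385… → 0.394

0.394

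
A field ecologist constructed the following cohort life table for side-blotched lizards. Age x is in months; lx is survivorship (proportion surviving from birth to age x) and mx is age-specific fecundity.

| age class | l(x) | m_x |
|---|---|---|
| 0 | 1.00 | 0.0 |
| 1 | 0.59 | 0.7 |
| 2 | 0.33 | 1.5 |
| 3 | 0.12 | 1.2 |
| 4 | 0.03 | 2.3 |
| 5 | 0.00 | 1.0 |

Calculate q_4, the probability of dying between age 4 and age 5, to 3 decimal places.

q_4 = (l_4 − l_5) / l_4 = (0.03 − 0) / 0.03
     = 0.03 / 0.03 = 1 → 1.000

1.000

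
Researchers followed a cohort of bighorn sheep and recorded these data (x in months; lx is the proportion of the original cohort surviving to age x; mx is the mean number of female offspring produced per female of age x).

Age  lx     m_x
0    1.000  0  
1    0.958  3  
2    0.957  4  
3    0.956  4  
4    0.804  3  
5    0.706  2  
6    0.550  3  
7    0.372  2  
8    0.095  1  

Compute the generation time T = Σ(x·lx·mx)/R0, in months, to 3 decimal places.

3.241

lx·mx: 0, 2.874, 3.828, 3.824, 2.412, 1.412, 1.65, 0.744, 0.095 → R0 = 16.839
x·lx·mx: 0, 2.874, 7.656, 11.472, 9.648, 7.06, 9.9, 5.208, 0.76 → Σ = 54.578
T = 54.578 / 16.839 = 3.241166… → 3.241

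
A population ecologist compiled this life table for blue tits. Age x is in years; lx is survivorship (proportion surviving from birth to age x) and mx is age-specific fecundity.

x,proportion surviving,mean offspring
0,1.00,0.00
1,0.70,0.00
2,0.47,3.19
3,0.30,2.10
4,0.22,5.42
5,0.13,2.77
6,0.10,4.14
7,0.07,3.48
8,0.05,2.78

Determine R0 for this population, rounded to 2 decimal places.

lx·mx by age: 0, 0, 1.4993, 0.63, 1.1924, 0.3601, 0.414, 0.2436, 0.139
R0 = Σ lx·mx = 4.4784 → 4.48

4.48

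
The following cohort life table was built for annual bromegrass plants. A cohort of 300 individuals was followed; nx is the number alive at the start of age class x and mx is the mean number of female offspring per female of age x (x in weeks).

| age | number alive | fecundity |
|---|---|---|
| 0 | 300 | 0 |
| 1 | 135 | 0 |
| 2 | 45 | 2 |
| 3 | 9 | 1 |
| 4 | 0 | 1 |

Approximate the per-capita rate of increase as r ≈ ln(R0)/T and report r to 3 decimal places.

-0.530

lx = nx/n0 = nx/300: 1, 0.45, 0.15, 0.03, 0
R0 = Σ lx·mx = 0 + 0 + 0.3 + 0.03 + 0 = 0.33
Σ x·lx·mx = 0.69; T = 0.69/0.33 = 2.09091…
r ≈ ln(R0)/T = ln(0.33)/2.09091… = -0.53023… → -0.530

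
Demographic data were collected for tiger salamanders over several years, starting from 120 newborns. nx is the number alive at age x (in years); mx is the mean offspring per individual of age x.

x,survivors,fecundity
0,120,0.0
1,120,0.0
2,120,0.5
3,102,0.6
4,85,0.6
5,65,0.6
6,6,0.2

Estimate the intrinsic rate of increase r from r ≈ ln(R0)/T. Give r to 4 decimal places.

lx = nx/n0 = nx/120: 1, 1, 1, 0.85, 0.70833…, 0.54167…, 0.05
R0 = Σ lx·mx = 0 + 0 + 0.5 + 0.51 + 0.425… + 0.325… + 0.01 = 1.77…
Σ x·lx·mx = 5.915…; T = 5.915…/1.77… = 3.34181…
r ≈ ln(R0)/T = ln(1.77…)/3.34181… = 0.170859… → 0.1709

0.1709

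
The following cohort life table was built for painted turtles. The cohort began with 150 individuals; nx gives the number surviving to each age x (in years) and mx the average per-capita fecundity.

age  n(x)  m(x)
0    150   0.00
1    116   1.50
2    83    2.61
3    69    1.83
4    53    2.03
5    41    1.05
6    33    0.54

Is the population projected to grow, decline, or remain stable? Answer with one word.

growing

lx = nx/n0 = nx/150: 1, 0.77333…, 0.55333…, 0.46, 0.35333…, 0.27333…, 0.22
R0 = Σ lx·mx = 0 + 1.16… + 1.4442… + 0.8418 + 0.717267… + 0.287… + 0.1188 = 4.569067…
R0 > 1, so the population is growing.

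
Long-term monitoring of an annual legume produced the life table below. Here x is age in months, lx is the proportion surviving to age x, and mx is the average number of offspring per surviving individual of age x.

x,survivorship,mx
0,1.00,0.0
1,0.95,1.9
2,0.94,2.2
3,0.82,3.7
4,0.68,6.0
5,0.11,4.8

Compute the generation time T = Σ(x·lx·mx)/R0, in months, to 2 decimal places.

lx·mx: 0, 1.805, 2.068, 3.034, 4.08, 0.528 → R0 = 11.515
x·lx·mx: 0, 1.805, 4.136, 9.102, 16.32, 2.64 → Σ = 34.003
T = 34.003 / 11.515 = 2.952931… → 2.95

2.95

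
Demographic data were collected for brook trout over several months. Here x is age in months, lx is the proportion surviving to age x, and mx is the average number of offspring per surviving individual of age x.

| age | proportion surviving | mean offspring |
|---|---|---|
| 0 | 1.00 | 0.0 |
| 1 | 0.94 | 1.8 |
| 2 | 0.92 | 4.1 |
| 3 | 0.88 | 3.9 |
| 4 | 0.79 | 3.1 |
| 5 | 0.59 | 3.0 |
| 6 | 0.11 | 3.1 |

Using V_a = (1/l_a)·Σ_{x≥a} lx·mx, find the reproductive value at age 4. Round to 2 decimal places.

5.77

lx·mx for x ≥ 4: 2.449, 1.77, 0.341 → sum = 4.56
V_4 = 4.56 / l_4 = 4.56 / 0.79 = 5.772152… → 5.77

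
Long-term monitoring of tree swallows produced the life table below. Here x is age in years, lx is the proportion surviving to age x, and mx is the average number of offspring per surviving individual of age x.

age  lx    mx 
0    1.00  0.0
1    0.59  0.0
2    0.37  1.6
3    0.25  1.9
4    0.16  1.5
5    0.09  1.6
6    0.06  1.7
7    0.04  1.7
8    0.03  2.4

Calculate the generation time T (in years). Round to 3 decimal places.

lx·mx: 0, 0, 0.592, 0.475, 0.24, 0.144, 0.102, 0.068, 0.072 → R0 = 1.693
x·lx·mx: 0, 0, 1.184, 1.425, 0.96, 0.72, 0.612, 0.476, 0.576 → Σ = 5.953
T = 5.953 / 1.693 = 3.516243… → 3.516

3.516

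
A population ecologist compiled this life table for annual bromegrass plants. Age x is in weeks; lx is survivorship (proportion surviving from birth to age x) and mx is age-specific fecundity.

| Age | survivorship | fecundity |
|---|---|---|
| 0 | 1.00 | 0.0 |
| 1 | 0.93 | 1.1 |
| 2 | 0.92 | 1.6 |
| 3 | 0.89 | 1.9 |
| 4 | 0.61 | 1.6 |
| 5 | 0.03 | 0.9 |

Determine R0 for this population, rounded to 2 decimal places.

lx·mx by age: 0, 1.023, 1.472, 1.691, 0.976, 0.027
R0 = Σ lx·mx = 5.189 → 5.19

5.19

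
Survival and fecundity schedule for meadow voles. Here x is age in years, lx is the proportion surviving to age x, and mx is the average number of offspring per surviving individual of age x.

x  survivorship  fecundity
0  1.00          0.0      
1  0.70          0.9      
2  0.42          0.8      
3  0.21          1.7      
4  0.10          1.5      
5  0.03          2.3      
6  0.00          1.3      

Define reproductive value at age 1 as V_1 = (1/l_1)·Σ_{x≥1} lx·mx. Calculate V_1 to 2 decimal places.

2.20

lx·mx for x ≥ 1: 0.63, 0.336, 0.357, 0.15, 0.069, 0 → sum = 1.542
V_1 = 1.542 / l_1 = 1.542 / 0.7 = 2.202857… → 2.20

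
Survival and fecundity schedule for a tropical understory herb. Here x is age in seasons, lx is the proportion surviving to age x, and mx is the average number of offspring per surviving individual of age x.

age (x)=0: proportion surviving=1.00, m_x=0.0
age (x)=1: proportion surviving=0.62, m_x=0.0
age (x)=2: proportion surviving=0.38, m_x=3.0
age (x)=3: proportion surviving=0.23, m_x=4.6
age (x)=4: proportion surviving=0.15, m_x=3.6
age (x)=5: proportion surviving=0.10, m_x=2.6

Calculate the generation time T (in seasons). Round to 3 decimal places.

2.973

lx·mx: 0, 0, 1.14, 1.058, 0.54, 0.26 → R0 = 2.998
x·lx·mx: 0, 0, 2.28, 3.174, 2.16, 1.3 → Σ = 8.914
T = 8.914 / 2.998 = 2.973316… → 2.973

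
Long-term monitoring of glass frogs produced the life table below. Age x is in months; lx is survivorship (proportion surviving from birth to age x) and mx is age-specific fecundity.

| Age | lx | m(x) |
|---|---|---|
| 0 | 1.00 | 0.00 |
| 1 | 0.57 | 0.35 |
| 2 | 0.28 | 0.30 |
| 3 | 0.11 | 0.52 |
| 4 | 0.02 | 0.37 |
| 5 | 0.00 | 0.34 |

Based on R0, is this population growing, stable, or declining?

declining

R0 = Σ lx·mx = 0 + 0.1995 + 0.084 + 0.0572 + 0.0074 + 0 = 0.3481
R0 < 1, so the population is declining.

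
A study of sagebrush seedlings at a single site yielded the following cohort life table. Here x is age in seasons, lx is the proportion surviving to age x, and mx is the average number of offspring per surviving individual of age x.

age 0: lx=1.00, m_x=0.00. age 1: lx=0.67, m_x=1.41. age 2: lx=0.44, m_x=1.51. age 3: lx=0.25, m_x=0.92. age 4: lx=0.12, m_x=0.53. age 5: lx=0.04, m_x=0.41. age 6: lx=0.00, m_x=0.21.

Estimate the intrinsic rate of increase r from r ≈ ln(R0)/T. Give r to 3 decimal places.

0.379

R0 = Σ lx·mx = 0 + 0.9447 + 0.6644 + 0.23 + 0.0636 + 0.0164 + 0 = 1.9191
Σ x·lx·mx = 3.2999; T = 3.2999/1.9191 = 1.7195…
r ≈ ln(R0)/T = ln(1.9191)/1.7195… = 0.3791… → 0.379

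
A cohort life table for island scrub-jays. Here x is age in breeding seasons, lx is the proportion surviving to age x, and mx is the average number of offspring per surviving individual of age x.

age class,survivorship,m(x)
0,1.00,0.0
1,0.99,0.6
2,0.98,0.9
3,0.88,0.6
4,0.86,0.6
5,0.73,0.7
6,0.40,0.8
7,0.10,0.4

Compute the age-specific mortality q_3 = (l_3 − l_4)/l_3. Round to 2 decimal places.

q_3 = (l_3 − l_4) / l_3 = (0.88 − 0.86) / 0.88
     = 0.02 / 0.88 = 0.022727… → 0.02

0.02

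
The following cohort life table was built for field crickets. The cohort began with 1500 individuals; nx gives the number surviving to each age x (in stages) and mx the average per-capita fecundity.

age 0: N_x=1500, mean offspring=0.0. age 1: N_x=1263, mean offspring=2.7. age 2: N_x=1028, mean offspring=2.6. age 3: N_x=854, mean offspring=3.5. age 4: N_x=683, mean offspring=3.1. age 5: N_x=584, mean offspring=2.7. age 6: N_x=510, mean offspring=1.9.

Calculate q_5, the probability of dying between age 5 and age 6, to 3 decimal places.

0.127

lx = nx/n0 = nx/1500: 1, 0.842, 0.68533…, 0.56933…, 0.45533…, 0.38933…, 0.34
q_5 = (l_5 − l_6) / l_5 = (0.389333… − 0.34) / 0.389333…
     = 0.049333… / 0.389333… = 0.126712… → 0.127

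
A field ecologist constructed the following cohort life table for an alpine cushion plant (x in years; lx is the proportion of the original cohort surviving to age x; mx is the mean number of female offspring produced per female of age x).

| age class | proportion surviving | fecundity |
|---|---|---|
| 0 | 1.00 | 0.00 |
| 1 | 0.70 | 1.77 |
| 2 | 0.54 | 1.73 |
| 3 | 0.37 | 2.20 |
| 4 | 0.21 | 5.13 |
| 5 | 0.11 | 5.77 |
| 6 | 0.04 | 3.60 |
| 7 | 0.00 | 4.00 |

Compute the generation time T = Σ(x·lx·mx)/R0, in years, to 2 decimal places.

2.87

lx·mx: 0, 1.239, 0.9342, 0.814, 1.0773, 0.6347, 0.144, 0 → R0 = 4.8432
x·lx·mx: 0, 1.239, 1.8684, 2.442, 4.3092, 3.1735, 0.864, 0 → Σ = 13.8961
T = 13.8961 / 4.8432 = 2.869198… → 2.87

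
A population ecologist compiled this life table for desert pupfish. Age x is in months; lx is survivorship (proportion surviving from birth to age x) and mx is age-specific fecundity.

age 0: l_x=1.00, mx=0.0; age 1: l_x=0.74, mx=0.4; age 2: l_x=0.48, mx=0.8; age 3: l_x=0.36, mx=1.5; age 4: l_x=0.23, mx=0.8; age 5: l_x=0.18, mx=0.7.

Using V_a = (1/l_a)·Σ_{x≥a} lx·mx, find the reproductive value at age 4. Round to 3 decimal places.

lx·mx for x ≥ 4: 0.184, 0.126 → sum = 0.31
V_4 = 0.31 / l_4 = 0.31 / 0.23 = 1.347826… → 1.348

1.348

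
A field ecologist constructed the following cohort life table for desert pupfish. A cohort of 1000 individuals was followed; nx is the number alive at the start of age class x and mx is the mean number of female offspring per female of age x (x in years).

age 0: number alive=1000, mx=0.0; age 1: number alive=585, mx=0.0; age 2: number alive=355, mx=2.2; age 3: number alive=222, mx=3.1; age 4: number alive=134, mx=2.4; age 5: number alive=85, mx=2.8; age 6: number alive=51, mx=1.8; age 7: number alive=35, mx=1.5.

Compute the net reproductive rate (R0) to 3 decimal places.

lx = nx/n0 = nx/1000: 1, 0.585, 0.355, 0.222, 0.134, 0.085, 0.051, 0.035
lx·mx by age: 0, 0, 0.781, 0.6882, 0.3216, 0.238, 0.0918, 0.0525
R0 = Σ lx·mx = 2.1731 → 2.173

2.173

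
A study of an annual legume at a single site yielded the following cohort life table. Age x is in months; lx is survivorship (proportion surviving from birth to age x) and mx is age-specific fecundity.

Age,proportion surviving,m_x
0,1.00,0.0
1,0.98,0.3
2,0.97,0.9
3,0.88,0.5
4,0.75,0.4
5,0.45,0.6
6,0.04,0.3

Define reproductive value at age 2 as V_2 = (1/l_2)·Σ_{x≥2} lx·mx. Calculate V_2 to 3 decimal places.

1.954

lx·mx for x ≥ 2: 0.873, 0.44, 0.3, 0.27, 0.012 → sum = 1.895
V_2 = 1.895 / l_2 = 1.895 / 0.97 = 1.953608… → 1.954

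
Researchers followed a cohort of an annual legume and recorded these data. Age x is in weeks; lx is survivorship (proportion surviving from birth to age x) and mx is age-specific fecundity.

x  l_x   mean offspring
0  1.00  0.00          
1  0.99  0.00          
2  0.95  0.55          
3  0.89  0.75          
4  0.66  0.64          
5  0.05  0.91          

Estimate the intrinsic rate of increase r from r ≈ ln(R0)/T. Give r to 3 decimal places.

R0 = Σ lx·mx = 0 + 0 + 0.5225 + 0.6675 + 0.4224 + 0.0455 = 1.6579
Σ x·lx·mx = 4.9646; T = 4.9646/1.6579 = 2.99451…
r ≈ ln(R0)/T = ln(1.6579)/2.99451… = 0.16883… → 0.169

0.169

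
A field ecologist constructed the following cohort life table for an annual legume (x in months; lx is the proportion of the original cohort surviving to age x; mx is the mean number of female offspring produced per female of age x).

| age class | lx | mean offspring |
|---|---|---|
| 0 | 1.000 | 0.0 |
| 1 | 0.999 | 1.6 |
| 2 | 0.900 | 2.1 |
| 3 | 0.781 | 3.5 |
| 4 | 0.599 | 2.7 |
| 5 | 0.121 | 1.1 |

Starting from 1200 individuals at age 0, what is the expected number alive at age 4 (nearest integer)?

Expected survivors = N0 · l_4 = 1200 × 0.599 = 718.8 → 719

719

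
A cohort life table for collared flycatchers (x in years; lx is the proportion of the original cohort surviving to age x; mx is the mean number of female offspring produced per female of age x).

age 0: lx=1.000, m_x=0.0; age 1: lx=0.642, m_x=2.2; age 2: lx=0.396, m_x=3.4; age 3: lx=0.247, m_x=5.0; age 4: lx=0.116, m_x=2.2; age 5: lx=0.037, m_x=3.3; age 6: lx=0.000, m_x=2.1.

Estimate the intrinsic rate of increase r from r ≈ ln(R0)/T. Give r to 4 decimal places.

R0 = Σ lx·mx = 0 + 1.4124 + 1.3464 + 1.235 + 0.2552 + 0.1221 + 0 = 4.3711
Σ x·lx·mx = 9.4415; T = 9.4415/4.3711 = 2.15998…
r ≈ ln(R0)/T = ln(4.3711)/2.15998… = 0.682883… → 0.6829

0.6829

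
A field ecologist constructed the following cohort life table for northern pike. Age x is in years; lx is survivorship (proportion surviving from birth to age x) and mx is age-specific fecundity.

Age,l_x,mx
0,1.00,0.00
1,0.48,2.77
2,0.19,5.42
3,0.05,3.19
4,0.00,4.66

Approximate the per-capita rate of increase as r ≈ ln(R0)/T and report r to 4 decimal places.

0.6017

R0 = Σ lx·mx = 0 + 1.3296 + 1.0298 + 0.1595 + 0 = 2.5189
Σ x·lx·mx = 3.8677; T = 3.8677/2.5189 = 1.53547…
r ≈ ln(R0)/T = ln(2.5189)/1.53547… = 0.601654… → 0.6017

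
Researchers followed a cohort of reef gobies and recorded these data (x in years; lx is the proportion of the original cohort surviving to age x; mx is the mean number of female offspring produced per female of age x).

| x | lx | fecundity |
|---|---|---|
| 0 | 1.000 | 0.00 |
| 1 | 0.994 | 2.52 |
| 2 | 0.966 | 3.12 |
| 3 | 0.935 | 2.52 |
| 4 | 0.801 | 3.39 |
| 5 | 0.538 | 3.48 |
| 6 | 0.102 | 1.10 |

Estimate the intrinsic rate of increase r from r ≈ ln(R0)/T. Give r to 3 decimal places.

R0 = Σ lx·mx = 0 + 2.50488 + 3.01392 + 2.3562 + 2.71539 + 1.87224 + 0.1122 = 12.57483
Σ x·lx·mx = 36.49728; T = 36.49728/12.57483 = 2.90241…
r ≈ ln(R0)/T = ln(12.57483)/2.90241… = 0.87227… → 0.872

0.872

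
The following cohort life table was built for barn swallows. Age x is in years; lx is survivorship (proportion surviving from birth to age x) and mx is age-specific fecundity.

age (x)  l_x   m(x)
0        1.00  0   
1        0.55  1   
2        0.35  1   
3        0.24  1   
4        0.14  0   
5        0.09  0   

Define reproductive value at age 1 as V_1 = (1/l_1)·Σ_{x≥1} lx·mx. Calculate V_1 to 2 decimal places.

2.07

lx·mx for x ≥ 1: 0.55, 0.35, 0.24, 0, 0 → sum = 1.14
V_1 = 1.14 / l_1 = 1.14 / 0.55 = 2.072727… → 2.07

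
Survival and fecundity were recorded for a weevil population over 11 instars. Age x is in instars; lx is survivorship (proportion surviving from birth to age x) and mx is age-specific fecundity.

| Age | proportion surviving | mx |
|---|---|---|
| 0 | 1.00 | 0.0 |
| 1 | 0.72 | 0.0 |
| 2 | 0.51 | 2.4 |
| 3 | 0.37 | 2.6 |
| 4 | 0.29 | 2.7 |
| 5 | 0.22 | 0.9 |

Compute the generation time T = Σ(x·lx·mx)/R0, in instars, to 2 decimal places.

2.99

lx·mx: 0, 0, 1.224, 0.962, 0.783, 0.198 → R0 = 3.167
x·lx·mx: 0, 0, 2.448, 2.886, 3.132, 0.99 → Σ = 9.456
T = 9.456 / 3.167 = 2.985791… → 2.99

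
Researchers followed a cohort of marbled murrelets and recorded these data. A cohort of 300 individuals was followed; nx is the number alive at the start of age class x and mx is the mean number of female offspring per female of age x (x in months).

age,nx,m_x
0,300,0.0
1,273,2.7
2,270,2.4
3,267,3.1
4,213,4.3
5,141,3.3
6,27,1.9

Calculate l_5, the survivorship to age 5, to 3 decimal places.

0.470

l_5 = n_5/n_0 = 141/300 = 0.47 → 0.470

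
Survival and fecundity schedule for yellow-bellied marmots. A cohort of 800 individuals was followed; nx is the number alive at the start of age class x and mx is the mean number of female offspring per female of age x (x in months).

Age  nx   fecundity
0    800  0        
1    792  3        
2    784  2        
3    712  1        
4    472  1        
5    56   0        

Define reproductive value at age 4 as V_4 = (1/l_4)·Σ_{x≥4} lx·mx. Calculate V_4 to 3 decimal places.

1.000

lx = nx/n0 = nx/800: 1, 0.99, 0.98, 0.89, 0.59, 0.07
lx·mx for x ≥ 4: 0.59, 0 → sum = 0.59
V_4 = 0.59 / l_4 = 0.59 / 0.59 = 1 → 1.000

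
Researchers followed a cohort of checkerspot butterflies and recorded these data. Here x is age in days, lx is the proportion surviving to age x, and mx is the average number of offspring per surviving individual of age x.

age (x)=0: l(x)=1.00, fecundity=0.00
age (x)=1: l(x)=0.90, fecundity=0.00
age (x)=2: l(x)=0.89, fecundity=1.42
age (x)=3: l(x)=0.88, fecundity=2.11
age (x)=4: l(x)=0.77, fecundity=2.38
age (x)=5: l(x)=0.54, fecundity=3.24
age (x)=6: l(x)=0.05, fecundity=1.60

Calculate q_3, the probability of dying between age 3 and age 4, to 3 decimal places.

0.125

q_3 = (l_3 − l_4) / l_3 = (0.88 − 0.77) / 0.88
     = 0.11 / 0.88 = 0.125 → 0.125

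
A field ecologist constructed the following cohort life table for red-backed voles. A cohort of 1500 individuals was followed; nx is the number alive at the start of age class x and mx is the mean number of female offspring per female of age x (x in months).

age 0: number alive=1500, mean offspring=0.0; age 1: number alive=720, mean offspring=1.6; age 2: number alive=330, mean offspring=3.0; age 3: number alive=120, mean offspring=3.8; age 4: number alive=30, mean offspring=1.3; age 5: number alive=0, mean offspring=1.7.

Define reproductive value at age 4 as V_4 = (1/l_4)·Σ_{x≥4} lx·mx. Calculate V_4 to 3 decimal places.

lx = nx/n0 = nx/1500: 1, 0.48, 0.22, 0.08, 0.02, 0
lx·mx for x ≥ 4: 0.026, 0 → sum = 0.026
V_4 = 0.026 / l_4 = 0.026 / 0.02 = 1.3 → 1.300

1.300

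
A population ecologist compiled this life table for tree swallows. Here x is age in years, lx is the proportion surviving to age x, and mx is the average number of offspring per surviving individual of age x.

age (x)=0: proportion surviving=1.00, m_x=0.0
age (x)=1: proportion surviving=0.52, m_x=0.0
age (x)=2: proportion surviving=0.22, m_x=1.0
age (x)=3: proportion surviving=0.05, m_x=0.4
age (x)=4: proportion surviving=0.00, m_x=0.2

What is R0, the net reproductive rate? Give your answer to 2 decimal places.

lx·mx by age: 0, 0, 0.22, 0.02, 0
R0 = Σ lx·mx = 0.24 → 0.24

0.24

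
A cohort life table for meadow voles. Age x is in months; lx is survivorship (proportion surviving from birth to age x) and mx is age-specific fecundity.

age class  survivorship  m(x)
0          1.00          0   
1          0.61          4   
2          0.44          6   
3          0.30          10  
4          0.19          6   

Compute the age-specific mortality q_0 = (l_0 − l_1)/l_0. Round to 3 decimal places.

q_0 = (l_0 − l_1) / l_0 = (1 − 0.61) / 1
     = 0.39 / 1 = 0.39 → 0.390

0.390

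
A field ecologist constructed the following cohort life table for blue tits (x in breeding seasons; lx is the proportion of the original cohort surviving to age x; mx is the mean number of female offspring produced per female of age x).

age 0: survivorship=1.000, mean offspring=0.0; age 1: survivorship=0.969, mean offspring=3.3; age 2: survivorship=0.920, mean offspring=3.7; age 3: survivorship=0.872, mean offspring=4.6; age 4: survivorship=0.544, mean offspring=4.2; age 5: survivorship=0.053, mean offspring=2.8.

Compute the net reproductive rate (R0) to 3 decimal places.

lx·mx by age: 0, 3.1977, 3.404, 4.0112, 2.2848, 0.1484
R0 = Σ lx·mx = 13.0461 → 13.046

13.046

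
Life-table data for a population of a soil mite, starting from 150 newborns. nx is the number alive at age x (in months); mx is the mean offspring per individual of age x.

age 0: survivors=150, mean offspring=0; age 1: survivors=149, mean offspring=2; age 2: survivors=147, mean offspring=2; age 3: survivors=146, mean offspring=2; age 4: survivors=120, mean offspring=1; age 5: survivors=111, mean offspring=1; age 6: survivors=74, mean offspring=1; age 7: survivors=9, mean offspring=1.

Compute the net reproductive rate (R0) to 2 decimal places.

7.99

lx = nx/n0 = nx/150: 1, 0.99333…, 0.98, 0.97333…, 0.8, 0.74, 0.49333…, 0.06
lx·mx by age: 0, 1.986667…, 1.96, 1.946667…, 0.8, 0.74, 0.493333…, 0.06
R0 = Σ lx·mx = 7.986667… → 7.99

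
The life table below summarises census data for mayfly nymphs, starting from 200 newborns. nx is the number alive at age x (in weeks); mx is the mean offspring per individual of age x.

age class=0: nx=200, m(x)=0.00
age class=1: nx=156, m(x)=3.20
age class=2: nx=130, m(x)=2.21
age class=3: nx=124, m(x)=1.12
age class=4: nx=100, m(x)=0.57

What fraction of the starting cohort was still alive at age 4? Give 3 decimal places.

l_4 = n_4/n_0 = 100/200 = 0.5 → 0.500

0.500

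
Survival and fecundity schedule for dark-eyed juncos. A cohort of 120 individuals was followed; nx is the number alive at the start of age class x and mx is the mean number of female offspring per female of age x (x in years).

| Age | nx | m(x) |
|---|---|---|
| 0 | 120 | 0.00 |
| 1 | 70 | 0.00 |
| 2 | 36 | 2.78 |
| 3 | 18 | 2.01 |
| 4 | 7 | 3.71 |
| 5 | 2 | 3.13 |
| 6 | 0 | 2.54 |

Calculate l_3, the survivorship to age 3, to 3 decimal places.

0.150

l_3 = n_3/n_0 = 18/120 = 0.15 → 0.150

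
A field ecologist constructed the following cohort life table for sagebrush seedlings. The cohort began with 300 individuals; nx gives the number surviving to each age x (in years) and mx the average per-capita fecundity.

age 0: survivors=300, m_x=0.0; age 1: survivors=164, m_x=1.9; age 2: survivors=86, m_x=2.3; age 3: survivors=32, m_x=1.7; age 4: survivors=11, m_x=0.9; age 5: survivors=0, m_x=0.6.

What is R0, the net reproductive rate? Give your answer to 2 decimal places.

lx = nx/n0 = nx/300: 1, 0.54667…, 0.28667…, 0.10667…, 0.03667…, 0
lx·mx by age: 0, 1.038667…, 0.659333…, 0.181333…, 0.033…, 0
R0 = Σ lx·mx = 1.912333… → 1.91

1.91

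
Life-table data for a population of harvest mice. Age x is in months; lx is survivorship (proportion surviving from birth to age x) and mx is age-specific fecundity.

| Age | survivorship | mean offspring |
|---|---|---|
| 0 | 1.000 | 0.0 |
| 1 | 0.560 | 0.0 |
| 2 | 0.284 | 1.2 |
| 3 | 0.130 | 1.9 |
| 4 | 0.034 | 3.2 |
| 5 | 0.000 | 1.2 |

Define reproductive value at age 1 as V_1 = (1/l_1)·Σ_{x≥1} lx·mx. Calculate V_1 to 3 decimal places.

lx·mx for x ≥ 1: 0, 0.3408, 0.247, 0.1088, 0 → sum = 0.6966
V_1 = 0.6966 / l_1 = 0.6966 / 0.56 = 1.243929… → 1.244

1.244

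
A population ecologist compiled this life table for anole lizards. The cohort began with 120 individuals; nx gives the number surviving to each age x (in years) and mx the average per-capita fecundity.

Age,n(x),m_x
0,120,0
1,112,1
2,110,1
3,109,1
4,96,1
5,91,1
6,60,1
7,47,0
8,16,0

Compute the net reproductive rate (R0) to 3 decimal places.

4.817

lx = nx/n0 = nx/120: 1, 0.93333…, 0.91667…, 0.90833…, 0.8, 0.75833…, 0.5, 0.39167…, 0.13333…
lx·mx by age: 0, 0.933333…, 0.916667…, 0.908333…, 0.8, 0.758333…, 0.5, 0, 0
R0 = Σ lx·mx = 4.816667… → 4.817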